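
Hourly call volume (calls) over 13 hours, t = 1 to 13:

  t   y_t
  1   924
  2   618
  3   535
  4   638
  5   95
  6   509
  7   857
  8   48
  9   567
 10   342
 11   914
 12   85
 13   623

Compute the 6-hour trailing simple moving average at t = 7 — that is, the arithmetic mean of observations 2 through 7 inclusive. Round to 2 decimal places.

542.00

Sum of periods 2–7: 618 + 535 + 638 + 95 + 509 + 857 = 3252
Divide by 6: 3252 / 6 = 542.00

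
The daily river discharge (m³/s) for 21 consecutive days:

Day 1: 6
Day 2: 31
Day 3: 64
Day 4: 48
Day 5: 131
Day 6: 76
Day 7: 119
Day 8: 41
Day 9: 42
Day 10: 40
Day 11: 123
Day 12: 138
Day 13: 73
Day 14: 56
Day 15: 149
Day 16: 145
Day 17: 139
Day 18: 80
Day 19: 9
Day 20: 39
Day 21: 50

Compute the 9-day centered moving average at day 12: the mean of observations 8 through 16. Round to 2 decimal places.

89.67

Sum of periods 8–16: 41 + 42 + 40 + 123 + 138 + 73 + 56 + 149 + 145 = 807
Divide by 9: 807 / 9 = 89.67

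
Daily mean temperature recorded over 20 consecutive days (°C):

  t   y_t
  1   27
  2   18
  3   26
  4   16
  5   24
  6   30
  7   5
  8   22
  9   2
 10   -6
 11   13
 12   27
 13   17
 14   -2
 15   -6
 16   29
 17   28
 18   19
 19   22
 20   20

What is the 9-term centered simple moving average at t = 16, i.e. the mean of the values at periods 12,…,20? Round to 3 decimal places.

17.111

Sum of periods 12–20: 27 + 17 + (-2) + (-6) + 29 + 28 + 19 + 22 + 20 = 154
Divide by 9: 154 / 9 = 17.111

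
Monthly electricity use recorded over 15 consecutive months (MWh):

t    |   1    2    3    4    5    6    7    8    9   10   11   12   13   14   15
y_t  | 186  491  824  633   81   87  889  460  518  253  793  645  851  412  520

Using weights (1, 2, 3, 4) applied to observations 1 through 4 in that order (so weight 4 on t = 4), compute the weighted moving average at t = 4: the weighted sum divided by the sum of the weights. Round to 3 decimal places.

617.200

Weighted sum: 1·186 + 2·491 + 3·824 + 4·633 = 186 + 982 + 2472 + 2532 = 6172
Weight total: 1 + 2 + 3 + 4 = 10
WMA = 6172 / 10 = 617.200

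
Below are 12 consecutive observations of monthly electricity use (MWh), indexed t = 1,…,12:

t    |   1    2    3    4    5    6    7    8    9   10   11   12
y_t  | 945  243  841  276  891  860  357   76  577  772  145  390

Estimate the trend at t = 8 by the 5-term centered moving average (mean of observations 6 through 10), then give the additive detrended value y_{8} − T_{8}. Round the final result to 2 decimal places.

Trend T_8 = (860 + 357 + 76 + 577 + 772) / 5 = 2642/5 = 528.4000
Detrended value: 76 − 528.4000 = -452.40

-452.40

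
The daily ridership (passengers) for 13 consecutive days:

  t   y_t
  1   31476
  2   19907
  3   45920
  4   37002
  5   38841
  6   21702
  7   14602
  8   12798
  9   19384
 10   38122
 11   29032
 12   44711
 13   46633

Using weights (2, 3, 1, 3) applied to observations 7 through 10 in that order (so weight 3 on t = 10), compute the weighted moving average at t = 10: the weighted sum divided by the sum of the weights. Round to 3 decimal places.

22372.000

Weighted sum: 2·14602 + 3·12798 + 1·19384 + 3·38122 = 29204 + 38394 + 19384 + 114366 = 201348
Weight total: 2 + 3 + 1 + 3 = 9
WMA = 201348 / 9 = 22372.000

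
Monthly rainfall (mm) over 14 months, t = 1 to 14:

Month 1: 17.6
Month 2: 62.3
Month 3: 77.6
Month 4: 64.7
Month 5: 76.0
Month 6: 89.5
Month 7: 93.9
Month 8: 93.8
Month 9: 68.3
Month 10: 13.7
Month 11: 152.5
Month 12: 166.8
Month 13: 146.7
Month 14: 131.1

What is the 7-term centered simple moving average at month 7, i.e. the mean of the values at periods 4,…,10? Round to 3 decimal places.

Sum of periods 4–10: 64.7 + 76.0 + 89.5 + 93.9 + 93.8 + 68.3 + 13.7 = 499.9
Divide by 7: 499.9 / 7 = 71.414

71.414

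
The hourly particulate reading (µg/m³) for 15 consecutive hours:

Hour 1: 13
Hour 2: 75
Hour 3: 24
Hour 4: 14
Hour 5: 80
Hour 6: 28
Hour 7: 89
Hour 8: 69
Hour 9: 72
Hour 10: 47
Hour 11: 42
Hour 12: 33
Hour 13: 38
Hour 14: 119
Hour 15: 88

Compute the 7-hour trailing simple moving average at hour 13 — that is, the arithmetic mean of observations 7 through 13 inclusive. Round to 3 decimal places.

Sum of periods 7–13: 89 + 69 + 72 + 47 + 42 + 33 + 38 = 390
Divide by 7: 390 / 7 = 55.714

55.714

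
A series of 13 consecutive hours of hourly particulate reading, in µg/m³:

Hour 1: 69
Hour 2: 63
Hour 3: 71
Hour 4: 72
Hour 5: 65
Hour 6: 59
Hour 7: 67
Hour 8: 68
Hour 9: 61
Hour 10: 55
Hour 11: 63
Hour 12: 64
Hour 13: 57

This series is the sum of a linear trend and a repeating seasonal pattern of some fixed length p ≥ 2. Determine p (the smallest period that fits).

First differences y_{t+1} − y_t: -6, 8, 1, -7, -6, 8, 1, -7, -6, 8, …
The difference pattern repeats every 4 terms and not for any smaller step, so p = 4.

4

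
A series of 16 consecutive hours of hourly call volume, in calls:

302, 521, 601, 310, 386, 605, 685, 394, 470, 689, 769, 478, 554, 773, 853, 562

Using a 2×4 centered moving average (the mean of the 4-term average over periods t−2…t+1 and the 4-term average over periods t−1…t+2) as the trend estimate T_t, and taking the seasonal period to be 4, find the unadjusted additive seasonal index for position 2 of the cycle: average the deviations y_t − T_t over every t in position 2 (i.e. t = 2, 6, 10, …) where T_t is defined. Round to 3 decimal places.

Season position 2 occurs at t = 6, 10, 14 (where T_t is defined).
t=6: T_6 = 507.00000; y_6 − T_6 = 605 − 507.00000 = 98.00000
t=10: T_10 = 591.00000; y_10 − T_10 = 689 − 591.00000 = 98.00000
t=14: T_14 = 675.00000; y_14 − T_14 = 773 − 675.00000 = 98.00000
Mean deviation: (98.00000 + 98.00000 + 98.00000) / 3 = 98.000

98.000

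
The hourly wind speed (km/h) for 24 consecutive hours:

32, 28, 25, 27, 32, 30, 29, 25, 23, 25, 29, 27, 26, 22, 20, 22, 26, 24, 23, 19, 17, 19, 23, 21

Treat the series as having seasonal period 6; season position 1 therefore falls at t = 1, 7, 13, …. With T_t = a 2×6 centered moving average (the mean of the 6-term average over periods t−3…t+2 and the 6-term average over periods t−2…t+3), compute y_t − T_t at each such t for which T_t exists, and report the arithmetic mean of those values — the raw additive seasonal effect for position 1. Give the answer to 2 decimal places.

1.44

Season position 1 occurs at t = 7, 13, 19 (where T_t is defined).
t=7: T_7 = 27.5000; y_7 − T_7 = 29 − 27.5000 = 1.5000
t=13: T_13 = 24.5833; y_13 − T_13 = 26 − 24.5833 = 1.4167
t=19: T_19 = 21.5833; y_19 − T_19 = 23 − 21.5833 = 1.4167
Mean deviation: (1.5000 + 1.4167 + 1.4167) / 3 = 1.44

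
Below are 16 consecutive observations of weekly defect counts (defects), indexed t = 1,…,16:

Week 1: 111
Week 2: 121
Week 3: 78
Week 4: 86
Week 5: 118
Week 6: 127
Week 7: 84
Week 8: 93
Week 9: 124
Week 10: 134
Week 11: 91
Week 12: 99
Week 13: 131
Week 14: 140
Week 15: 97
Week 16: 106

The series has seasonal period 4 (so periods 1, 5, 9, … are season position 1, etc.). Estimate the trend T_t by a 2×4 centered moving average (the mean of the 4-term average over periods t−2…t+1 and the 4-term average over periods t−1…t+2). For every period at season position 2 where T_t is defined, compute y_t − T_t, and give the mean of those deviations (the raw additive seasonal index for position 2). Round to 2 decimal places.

Season position 2 occurs at t = 6, 10, 14 (where T_t is defined).
t=6: T_6 = 104.6250; y_6 − T_6 = 127 − 104.6250 = 22.3750
t=10: T_10 = 111.2500; y_10 − T_10 = 134 − 111.2500 = 22.7500
t=14: T_14 = 117.6250; y_14 − T_14 = 140 − 117.6250 = 22.3750
Mean deviation: (22.3750 + 22.7500 + 22.3750) / 3 = 22.50

22.50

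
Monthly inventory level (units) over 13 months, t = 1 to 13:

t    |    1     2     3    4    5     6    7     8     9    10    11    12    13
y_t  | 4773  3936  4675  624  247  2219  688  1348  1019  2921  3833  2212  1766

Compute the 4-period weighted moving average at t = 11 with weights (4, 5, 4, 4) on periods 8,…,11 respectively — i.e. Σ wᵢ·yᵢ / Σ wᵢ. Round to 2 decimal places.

Weighted sum: 4·1348 + 5·1019 + 4·2921 + 4·3833 = 5392 + 5095 + 11684 + 15332 = 37503
Weight total: 4 + 5 + 4 + 4 = 17
WMA = 37503 / 17 = 2206.06

2206.06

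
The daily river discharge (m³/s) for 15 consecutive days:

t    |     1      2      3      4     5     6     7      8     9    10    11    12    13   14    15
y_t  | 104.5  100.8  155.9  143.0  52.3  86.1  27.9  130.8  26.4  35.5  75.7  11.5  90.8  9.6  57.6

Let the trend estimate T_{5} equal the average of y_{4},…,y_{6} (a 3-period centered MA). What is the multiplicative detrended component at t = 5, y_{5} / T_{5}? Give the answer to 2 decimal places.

Trend T_5 = (143.0 + 52.3 + 86.1) / 3 = 281.4/3 = 93.8000
Ratio to trend: 52.3 / 93.8000 = 0.56

0.56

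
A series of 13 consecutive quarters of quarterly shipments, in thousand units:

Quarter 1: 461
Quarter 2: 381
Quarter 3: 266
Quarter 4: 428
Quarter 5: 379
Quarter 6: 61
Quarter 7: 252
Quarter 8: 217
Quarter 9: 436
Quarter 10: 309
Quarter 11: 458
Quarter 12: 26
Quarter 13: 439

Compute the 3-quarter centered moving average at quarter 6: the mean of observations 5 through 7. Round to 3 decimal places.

230.667

Sum of periods 5–7: 379 + 61 + 252 = 692
Divide by 3: 692 / 3 = 230.667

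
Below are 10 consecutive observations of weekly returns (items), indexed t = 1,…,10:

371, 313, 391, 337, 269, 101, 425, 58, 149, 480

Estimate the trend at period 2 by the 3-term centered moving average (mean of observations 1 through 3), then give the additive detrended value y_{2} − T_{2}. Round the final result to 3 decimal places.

-45.333

Trend T_2 = (371 + 313 + 391) / 3 = 1075/3 = 358.33333
Detrended value: 313 − 358.33333 = -45.333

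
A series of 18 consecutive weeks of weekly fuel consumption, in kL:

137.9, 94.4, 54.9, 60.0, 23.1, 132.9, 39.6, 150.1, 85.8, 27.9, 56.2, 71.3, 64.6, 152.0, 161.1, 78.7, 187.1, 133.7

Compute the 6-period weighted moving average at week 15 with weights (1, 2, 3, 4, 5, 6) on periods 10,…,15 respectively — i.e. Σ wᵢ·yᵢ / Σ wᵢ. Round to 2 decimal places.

Weighted sum: 1·27.9 + 2·56.2 + 3·71.3 + 4·64.6 + 5·152.0 + 6·161.1 = 27.9 + 112.4 + 213.9 + 258.4 + 760.0 + 966.6 = 2339.2
Weight total: 1 + 2 + 3 + 4 + 5 + 6 = 21
WMA = 2339.2 / 21 = 111.39

111.39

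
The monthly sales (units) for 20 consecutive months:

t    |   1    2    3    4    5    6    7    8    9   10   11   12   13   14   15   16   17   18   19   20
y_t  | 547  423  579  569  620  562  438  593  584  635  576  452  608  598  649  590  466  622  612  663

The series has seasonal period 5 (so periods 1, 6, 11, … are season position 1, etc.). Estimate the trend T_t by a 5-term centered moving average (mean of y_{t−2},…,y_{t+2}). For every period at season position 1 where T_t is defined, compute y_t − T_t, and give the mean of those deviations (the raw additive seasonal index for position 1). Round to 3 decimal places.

Season position 1 occurs at t = 6, 11, 16 (where T_t is defined).
t=6: T_6 = 556.40000; y_6 − T_6 = 562 − 556.40000 = 5.60000
t=11: T_11 = 571.00000; y_11 − T_11 = 576 − 571.00000 = 5.00000
t=16: T_16 = 585.00000; y_16 − T_16 = 590 − 585.00000 = 5.00000
Mean deviation: (5.60000 + 5.00000 + 5.00000) / 3 = 5.200

5.200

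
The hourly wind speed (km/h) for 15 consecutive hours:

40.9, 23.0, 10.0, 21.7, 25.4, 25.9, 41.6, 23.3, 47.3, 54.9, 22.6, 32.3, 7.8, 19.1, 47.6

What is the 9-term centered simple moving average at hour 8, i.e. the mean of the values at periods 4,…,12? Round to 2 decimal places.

32.78

Sum of periods 4–12: 21.7 + 25.4 + 25.9 + 41.6 + 23.3 + 47.3 + 54.9 + 22.6 + 32.3 = 295.0
Divide by 9: 295.0 / 9 = 32.78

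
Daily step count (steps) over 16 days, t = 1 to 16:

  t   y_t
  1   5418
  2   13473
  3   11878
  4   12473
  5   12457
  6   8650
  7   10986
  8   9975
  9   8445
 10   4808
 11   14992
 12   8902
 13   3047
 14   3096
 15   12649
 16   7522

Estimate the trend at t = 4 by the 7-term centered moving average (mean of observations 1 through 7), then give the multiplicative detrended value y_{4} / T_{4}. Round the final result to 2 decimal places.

Trend T_4 = (5418 + 13473 + 11878 + 12473 + 12457 + 8650 + 10986) / 7 = 75335/7 = 10762.1429
Ratio to trend: 12473 / 10762.1429 = 1.16

1.16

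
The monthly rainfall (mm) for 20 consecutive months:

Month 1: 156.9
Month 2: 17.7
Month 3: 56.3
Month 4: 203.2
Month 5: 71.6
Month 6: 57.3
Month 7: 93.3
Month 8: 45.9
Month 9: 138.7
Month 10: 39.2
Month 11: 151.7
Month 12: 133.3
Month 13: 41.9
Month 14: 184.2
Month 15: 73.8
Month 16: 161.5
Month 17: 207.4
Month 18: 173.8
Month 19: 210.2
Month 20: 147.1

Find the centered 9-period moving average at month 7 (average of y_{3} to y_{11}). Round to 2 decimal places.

95.24

Sum of periods 3–11: 56.3 + 203.2 + 71.6 + 57.3 + 93.3 + 45.9 + 138.7 + 39.2 + 151.7 = 857.2
Divide by 9: 857.2 / 9 = 95.24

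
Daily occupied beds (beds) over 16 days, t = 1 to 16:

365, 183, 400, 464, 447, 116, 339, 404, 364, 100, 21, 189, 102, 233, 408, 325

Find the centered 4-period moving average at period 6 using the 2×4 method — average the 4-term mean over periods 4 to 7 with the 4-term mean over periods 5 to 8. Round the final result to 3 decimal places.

Sum over 4–7: 464 + 447 + 116 + 339 = 1366
Sum over 5–8: 447 + 116 + 339 + 404 = 1306
CMA at t=6 = (1366 + 1306) / (2·4) = 2672 / 8 = 334.000

334.000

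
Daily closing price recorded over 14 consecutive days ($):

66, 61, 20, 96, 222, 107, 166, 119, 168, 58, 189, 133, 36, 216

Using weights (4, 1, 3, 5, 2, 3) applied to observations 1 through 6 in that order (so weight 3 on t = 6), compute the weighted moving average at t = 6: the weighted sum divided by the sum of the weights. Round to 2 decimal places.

Weighted sum: 4·66 + 1·61 + 3·20 + 5·96 + 2·222 + 3·107 = 264 + 61 + 60 + 480 + 444 + 321 = 1630
Weight total: 4 + 1 + 3 + 5 + 2 + 3 = 18
WMA = 1630 / 18 = 90.56

90.56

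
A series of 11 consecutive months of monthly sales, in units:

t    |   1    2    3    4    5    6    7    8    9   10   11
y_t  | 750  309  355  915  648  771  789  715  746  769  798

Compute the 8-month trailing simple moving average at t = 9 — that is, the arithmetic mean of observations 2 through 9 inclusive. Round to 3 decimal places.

Sum of periods 2–9: 309 + 355 + 915 + 648 + 771 + 789 + 715 + 746 = 5248
Divide by 8: 5248 / 8 = 656.000

656.000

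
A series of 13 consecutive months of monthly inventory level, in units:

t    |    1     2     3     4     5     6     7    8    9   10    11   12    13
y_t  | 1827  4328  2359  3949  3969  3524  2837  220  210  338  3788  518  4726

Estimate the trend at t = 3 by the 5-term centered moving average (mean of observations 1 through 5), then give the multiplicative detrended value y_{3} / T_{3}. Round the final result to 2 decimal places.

Trend T_3 = (1827 + 4328 + 2359 + 3949 + 3969) / 5 = 16432/5 = 3286.4000
Ratio to trend: 2359 / 3286.4000 = 0.72

0.72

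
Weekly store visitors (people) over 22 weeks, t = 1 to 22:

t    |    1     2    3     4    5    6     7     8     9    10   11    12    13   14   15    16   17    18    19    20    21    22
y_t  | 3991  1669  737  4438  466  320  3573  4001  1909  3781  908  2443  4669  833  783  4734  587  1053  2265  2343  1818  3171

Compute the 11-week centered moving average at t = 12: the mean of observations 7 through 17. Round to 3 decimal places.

2565.545

Sum of periods 7–17: 3573 + 4001 + 1909 + 3781 + 908 + 2443 + 4669 + 833 + 783 + 4734 + 587 = 28221
Divide by 11: 28221 / 11 = 2565.545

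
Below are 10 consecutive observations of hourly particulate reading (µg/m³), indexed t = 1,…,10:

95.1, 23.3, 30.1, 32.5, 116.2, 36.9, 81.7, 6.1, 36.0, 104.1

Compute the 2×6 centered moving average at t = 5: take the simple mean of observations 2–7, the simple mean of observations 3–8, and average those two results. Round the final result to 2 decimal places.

Sum over 2–7: 23.3 + 30.1 + 32.5 + 116.2 + 36.9 + 81.7 = 320.7
Sum over 3–8: 30.1 + 32.5 + 116.2 + 36.9 + 81.7 + 6.1 = 303.5
CMA at t=5 = (320.7 + 303.5) / (2·6) = 624.2 / 12 = 52.02

52.02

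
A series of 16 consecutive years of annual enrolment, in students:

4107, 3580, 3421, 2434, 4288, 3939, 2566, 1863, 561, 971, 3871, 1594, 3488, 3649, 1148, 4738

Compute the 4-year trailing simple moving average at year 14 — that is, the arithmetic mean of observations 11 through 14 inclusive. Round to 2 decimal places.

3150.50

Sum of periods 11–14: 3871 + 1594 + 3488 + 3649 = 12602
Divide by 4: 12602 / 4 = 3150.50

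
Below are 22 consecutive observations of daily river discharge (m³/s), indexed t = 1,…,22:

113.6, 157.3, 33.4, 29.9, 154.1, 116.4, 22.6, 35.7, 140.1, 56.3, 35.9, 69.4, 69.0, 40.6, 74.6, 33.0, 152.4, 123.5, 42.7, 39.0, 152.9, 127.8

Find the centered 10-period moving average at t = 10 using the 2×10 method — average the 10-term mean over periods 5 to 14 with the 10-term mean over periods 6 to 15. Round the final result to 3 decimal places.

70.035

Sum over 5–14: 154.1 + 116.4 + 22.6 + 35.7 + 140.1 + 56.3 + 35.9 + 69.4 + 69.0 + 40.6 = 740.1
Sum over 6–15: 116.4 + 22.6 + 35.7 + 140.1 + 56.3 + 35.9 + 69.4 + 69.0 + 40.6 + 74.6 = 660.6
CMA at t=10 = (740.1 + 660.6) / (2·10) = 1400.7 / 20 = 70.035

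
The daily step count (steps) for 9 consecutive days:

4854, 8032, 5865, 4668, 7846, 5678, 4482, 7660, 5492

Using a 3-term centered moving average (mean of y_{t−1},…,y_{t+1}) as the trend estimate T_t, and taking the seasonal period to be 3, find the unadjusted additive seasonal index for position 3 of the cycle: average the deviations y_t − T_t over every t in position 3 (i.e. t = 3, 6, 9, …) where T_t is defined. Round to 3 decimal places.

Season position 3 occurs at t = 3, 6 (where T_t is defined).
t=3: T_3 = 6188.33333; y_3 − T_3 = 5865 − 6188.33333 = -323.33333
t=6: T_6 = 6002.00000; y_6 − T_6 = 5678 − 6002.00000 = -324.00000
Mean deviation: (-323.33333 + -324.00000) / 2 = -323.667

-323.667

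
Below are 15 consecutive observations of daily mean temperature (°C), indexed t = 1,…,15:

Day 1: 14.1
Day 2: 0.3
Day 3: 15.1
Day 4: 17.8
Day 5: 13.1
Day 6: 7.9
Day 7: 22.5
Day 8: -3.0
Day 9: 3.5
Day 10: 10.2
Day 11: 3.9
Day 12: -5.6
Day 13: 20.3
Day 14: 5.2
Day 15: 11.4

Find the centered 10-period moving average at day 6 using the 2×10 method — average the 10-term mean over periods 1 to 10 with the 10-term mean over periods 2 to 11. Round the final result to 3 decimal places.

Sum over 1–10: 14.1 + 0.3 + 15.1 + 17.8 + 13.1 + 7.9 + 22.5 + (-3.0) + 3.5 + 10.2 = 101.5
Sum over 2–11: 0.3 + 15.1 + 17.8 + 13.1 + 7.9 + 22.5 + (-3.0) + 3.5 + 10.2 + 3.9 = 91.3
CMA at t=6 = (101.5 + 91.3) / (2·10) = 192.8 / 20 = 9.640

9.640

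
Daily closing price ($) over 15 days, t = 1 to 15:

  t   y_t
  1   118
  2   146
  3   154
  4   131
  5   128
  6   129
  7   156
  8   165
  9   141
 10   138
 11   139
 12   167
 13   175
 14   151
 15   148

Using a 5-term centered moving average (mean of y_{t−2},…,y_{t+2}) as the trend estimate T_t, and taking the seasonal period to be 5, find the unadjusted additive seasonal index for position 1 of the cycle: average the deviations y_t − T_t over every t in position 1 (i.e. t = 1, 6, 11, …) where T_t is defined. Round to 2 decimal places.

-12.90

Season position 1 occurs at t = 6, 11 (where T_t is defined).
t=6: T_6 = 141.8000; y_6 − T_6 = 129 − 141.8000 = -12.8000
t=11: T_11 = 152.0000; y_11 − T_11 = 139 − 152.0000 = -13.0000
Mean deviation: (-12.8000 + -13.0000) / 2 = -12.90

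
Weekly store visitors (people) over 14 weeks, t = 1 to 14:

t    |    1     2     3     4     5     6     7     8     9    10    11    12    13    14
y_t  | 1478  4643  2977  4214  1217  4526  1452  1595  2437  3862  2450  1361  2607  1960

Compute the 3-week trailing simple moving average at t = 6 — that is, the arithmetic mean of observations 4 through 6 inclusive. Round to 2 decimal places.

3319.00

Sum of periods 4–6: 4214 + 1217 + 4526 = 9957
Divide by 3: 9957 / 3 = 3319.00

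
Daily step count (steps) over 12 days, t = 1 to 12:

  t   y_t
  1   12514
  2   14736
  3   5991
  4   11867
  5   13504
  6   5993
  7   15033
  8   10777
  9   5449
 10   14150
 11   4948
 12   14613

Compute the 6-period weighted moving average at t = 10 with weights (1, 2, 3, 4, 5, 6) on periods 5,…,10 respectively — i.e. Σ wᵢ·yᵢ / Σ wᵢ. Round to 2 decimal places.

Weighted sum: 1·13504 + 2·5993 + 3·15033 + 4·10777 + 5·5449 + 6·14150 = 13504 + 11986 + 45099 + 43108 + 27245 + 84900 = 225842
Weight total: 1 + 2 + 3 + 4 + 5 + 6 = 21
WMA = 225842 / 21 = 10754.38

10754.38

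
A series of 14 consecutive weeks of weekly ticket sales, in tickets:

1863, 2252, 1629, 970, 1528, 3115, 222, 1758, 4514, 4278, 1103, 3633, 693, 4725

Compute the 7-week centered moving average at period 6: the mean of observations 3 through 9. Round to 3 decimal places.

Sum of periods 3–9: 1629 + 970 + 1528 + 3115 + 222 + 1758 + 4514 = 13736
Divide by 7: 13736 / 7 = 1962.286

1962.286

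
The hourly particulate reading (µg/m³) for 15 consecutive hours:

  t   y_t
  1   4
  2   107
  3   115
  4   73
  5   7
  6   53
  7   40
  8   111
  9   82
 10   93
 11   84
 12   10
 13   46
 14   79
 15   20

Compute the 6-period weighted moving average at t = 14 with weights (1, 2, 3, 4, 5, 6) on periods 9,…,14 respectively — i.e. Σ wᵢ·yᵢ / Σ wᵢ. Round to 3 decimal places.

Weighted sum: 1·82 + 2·93 + 3·84 + 4·10 + 5·46 + 6·79 = 82 + 186 + 252 + 40 + 230 + 474 = 1264
Weight total: 1 + 2 + 3 + 4 + 5 + 6 = 21
WMA = 1264 / 21 = 60.190

60.190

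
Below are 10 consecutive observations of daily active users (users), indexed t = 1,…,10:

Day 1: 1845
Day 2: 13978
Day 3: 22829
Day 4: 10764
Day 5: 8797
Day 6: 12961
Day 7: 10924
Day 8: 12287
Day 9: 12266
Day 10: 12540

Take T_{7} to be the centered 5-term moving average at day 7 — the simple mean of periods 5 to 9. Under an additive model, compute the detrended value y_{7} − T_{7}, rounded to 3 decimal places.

Trend T_7 = (8797 + 12961 + 10924 + 12287 + 12266) / 5 = 57235/5 = 11447.00000
Detrended value: 10924 − 11447.00000 = -523.000

-523.000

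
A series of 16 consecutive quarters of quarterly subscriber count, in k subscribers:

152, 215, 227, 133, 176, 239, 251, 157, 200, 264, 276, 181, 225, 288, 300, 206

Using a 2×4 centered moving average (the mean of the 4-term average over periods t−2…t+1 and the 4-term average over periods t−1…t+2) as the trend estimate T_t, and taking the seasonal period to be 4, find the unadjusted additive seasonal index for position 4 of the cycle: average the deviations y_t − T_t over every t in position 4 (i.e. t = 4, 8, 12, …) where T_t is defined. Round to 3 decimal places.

Season position 4 occurs at t = 4, 8, 12 (where T_t is defined).
t=4: T_4 = 190.75000; y_4 − T_4 = 133 − 190.75000 = -57.75000
t=8: T_8 = 214.87500; y_8 − T_8 = 157 − 214.87500 = -57.87500
t=12: T_12 = 239.50000; y_12 − T_12 = 181 − 239.50000 = -58.50000
Mean deviation: (-57.75000 + -57.87500 + -58.50000) / 3 = -58.042

-58.042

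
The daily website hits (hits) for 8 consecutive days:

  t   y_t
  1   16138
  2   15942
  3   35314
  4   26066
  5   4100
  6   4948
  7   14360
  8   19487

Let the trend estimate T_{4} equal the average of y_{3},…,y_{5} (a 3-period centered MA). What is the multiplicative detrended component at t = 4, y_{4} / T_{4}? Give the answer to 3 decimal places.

1.194

Trend T_4 = (35314 + 26066 + 4100) / 3 = 65480/3 = 21826.66667
Ratio to trend: 26066 / 21826.66667 = 1.194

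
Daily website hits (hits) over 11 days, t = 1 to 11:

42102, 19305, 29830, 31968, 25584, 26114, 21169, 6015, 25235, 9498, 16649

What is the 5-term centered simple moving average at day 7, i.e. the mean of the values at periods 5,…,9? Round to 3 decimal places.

Sum of periods 5–9: 25584 + 26114 + 21169 + 6015 + 25235 = 104117
Divide by 5: 104117 / 5 = 20823.400

20823.400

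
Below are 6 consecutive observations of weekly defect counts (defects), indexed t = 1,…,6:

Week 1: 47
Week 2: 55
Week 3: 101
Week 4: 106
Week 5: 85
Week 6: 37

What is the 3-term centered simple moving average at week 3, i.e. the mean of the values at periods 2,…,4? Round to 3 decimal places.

87.333

Sum of periods 2–4: 55 + 101 + 106 = 262
Divide by 3: 262 / 3 = 87.333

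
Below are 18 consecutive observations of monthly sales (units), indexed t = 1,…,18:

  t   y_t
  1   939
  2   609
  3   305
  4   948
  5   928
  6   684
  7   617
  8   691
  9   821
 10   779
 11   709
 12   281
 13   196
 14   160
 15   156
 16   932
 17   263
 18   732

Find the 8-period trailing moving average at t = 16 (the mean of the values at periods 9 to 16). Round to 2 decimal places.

504.25

Sum of periods 9–16: 821 + 779 + 709 + 281 + 196 + 160 + 156 + 932 = 4034
Divide by 8: 4034 / 8 = 504.25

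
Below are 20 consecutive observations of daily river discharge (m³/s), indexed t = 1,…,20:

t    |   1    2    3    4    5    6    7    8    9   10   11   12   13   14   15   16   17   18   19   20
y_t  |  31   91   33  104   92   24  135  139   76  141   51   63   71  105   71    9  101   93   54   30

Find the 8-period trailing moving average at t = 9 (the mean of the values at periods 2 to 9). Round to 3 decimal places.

86.750

Sum of periods 2–9: 91 + 33 + 104 + 92 + 24 + 135 + 139 + 76 = 694
Divide by 8: 694 / 8 = 86.750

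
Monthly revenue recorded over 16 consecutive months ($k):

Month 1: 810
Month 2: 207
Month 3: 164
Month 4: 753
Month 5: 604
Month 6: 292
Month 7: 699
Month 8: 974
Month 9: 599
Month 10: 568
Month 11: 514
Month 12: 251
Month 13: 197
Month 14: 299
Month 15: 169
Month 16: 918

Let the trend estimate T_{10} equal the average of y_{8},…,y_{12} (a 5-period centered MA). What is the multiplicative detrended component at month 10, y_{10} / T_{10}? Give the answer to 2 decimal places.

0.98

Trend T_10 = (974 + 599 + 568 + 514 + 251) / 5 = 2906/5 = 581.2000
Ratio to trend: 568 / 581.2000 = 0.98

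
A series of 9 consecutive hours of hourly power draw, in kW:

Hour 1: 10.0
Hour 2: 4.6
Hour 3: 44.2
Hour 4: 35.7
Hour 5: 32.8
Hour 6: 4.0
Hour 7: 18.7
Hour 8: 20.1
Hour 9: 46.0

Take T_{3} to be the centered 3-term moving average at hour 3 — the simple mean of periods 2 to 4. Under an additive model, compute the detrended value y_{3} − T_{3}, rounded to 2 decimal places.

16.03

Trend T_3 = (4.6 + 44.2 + 35.7) / 3 = 84.5/3 = 28.1667
Detrended value: 44.2 − 28.1667 = 16.03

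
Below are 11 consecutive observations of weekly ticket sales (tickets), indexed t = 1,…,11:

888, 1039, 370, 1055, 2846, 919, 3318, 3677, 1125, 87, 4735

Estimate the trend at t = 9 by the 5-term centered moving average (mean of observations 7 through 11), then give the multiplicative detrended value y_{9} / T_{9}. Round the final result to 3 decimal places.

Trend T_9 = (3318 + 3677 + 1125 + 87 + 4735) / 5 = 12942/5 = 2588.40000
Ratio to trend: 1125 / 2588.40000 = 0.435

0.435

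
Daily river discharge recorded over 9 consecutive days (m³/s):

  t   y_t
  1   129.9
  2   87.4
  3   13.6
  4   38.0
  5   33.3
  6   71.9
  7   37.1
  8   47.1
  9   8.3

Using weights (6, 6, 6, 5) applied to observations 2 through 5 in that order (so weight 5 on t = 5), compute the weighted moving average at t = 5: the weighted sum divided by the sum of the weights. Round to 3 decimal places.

Weighted sum: 6·87.4 + 6·13.6 + 6·38.0 + 5·33.3 = 524.4 + 81.6 + 228.0 + 166.5 = 1000.5
Weight total: 6 + 6 + 6 + 5 = 23
WMA = 1000.5 / 23 = 43.500

43.500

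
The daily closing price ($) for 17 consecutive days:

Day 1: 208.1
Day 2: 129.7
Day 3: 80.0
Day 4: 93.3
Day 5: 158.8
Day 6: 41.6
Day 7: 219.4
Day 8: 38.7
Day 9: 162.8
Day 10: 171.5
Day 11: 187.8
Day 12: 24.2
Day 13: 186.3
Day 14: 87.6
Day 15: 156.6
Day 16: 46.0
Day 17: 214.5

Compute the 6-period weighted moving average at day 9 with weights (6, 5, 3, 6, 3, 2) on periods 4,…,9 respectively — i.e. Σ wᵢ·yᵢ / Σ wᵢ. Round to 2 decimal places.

129.47

Weighted sum: 6·93.3 + 5·158.8 + 3·41.6 + 6·219.4 + 3·38.7 + 2·162.8 = 559.8 + 794.0 + 124.8 + 1316.4 + 116.1 + 325.6 = 3236.7
Weight total: 6 + 5 + 3 + 6 + 3 + 2 = 25
WMA = 3236.7 / 25 = 129.47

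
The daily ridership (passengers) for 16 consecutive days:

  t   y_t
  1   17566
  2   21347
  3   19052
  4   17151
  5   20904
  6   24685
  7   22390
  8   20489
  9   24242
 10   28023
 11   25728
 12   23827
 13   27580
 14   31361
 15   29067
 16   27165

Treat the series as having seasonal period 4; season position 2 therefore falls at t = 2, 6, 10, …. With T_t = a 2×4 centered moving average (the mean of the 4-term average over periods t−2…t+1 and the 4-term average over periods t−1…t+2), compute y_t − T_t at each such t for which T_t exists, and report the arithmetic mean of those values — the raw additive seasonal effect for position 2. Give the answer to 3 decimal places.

Season position 2 occurs at t = 6, 10, 14 (where T_t is defined).
t=6: T_6 = 21699.75000; y_6 − T_6 = 24685 − 21699.75000 = 2985.25000
t=10: T_10 = 25037.75000; y_10 − T_10 = 28023 − 25037.75000 = 2985.25000
t=14: T_14 = 28376.00000; y_14 − T_14 = 31361 − 28376.00000 = 2985.00000
Mean deviation: (2985.25000 + 2985.25000 + 2985.00000) / 3 = 2985.167

2985.167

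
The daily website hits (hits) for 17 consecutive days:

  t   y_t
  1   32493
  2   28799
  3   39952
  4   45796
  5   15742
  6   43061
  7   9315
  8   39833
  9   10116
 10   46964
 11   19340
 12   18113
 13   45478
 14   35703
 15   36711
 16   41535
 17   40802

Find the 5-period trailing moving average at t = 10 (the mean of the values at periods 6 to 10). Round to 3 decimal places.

29857.800

Sum of periods 6–10: 43061 + 9315 + 39833 + 10116 + 46964 = 149289
Divide by 5: 149289 / 5 = 29857.800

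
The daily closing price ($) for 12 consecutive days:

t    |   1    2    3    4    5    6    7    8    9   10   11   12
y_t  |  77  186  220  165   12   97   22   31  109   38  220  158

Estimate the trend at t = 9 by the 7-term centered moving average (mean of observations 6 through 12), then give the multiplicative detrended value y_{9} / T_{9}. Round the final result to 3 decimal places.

Trend T_9 = (97 + 22 + 31 + 109 + 38 + 220 + 158) / 7 = 675/7 = 96.42857
Ratio to trend: 109 / 96.42857 = 1.130

1.130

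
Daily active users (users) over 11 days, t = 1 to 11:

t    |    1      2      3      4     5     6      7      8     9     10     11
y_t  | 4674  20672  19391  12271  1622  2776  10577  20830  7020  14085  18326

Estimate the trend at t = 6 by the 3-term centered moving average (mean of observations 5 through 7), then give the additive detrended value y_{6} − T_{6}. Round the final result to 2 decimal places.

Trend T_6 = (1622 + 2776 + 10577) / 3 = 14975/3 = 4991.6667
Detrended value: 2776 − 4991.6667 = -2215.67

-2215.67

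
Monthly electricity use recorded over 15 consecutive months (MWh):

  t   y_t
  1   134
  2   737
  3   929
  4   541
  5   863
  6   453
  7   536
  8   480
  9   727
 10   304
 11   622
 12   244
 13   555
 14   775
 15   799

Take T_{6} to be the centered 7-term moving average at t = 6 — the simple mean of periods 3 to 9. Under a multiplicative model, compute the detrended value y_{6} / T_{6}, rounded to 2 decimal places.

Trend T_6 = (929 + 541 + 863 + 453 + 536 + 480 + 727) / 7 = 4529/7 = 647.0000
Ratio to trend: 453 / 647.0000 = 0.70

0.70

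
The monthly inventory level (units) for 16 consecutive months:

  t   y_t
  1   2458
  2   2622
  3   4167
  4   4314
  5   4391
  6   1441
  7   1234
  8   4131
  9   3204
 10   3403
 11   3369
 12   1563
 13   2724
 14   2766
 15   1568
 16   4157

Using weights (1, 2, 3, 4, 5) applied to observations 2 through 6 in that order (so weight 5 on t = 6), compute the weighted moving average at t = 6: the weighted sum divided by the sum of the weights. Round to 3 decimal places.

Weighted sum: 1·2622 + 2·4167 + 3·4314 + 4·4391 + 5·1441 = 2622 + 8334 + 12942 + 17564 + 7205 = 48667
Weight total: 1 + 2 + 3 + 4 + 5 = 15
WMA = 48667 / 15 = 3244.467

3244.467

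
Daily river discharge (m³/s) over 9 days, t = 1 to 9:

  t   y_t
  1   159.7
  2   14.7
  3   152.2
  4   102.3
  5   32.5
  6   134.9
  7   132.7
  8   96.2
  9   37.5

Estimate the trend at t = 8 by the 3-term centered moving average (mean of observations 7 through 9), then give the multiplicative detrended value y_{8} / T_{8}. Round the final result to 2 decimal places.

1.08

Trend T_8 = (132.7 + 96.2 + 37.5) / 3 = 266.4/3 = 88.8000
Ratio to trend: 96.2 / 88.8000 = 1.08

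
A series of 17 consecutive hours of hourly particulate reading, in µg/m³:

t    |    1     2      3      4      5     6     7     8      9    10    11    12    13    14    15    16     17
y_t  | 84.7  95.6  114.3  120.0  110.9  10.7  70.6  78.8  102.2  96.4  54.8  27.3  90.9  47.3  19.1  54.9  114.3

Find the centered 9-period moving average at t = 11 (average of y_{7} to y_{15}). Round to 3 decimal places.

65.267

Sum of periods 7–15: 70.6 + 78.8 + 102.2 + 96.4 + 54.8 + 27.3 + 90.9 + 47.3 + 19.1 = 587.4
Divide by 9: 587.4 / 9 = 65.267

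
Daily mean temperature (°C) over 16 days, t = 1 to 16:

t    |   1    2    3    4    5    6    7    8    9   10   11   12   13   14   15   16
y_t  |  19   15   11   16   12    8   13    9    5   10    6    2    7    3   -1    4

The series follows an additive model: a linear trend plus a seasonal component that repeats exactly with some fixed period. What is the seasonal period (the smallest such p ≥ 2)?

First differences y_{t+1} − y_t: -4, -4, 5, -4, -4, 5, -4, -4, …
The difference pattern repeats every 3 terms and not for any smaller step, so p = 3.

3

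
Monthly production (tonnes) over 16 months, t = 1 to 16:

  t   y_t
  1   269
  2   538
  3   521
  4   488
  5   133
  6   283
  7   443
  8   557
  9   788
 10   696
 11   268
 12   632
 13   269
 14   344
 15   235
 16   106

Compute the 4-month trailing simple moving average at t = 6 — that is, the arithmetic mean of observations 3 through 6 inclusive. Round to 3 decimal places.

356.250

Sum of periods 3–6: 521 + 488 + 133 + 283 = 1425
Divide by 4: 1425 / 4 = 356.250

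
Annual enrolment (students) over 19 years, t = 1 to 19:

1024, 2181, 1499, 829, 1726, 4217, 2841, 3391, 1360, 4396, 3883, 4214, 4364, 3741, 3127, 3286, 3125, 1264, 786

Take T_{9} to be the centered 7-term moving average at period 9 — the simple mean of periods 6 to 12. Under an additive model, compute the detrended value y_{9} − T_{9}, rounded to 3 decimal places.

Trend T_9 = (4217 + 2841 + 3391 + 1360 + 4396 + 3883 + 4214) / 7 = 24302/7 = 3471.71429
Detrended value: 1360 − 3471.71429 = -2111.714

-2111.714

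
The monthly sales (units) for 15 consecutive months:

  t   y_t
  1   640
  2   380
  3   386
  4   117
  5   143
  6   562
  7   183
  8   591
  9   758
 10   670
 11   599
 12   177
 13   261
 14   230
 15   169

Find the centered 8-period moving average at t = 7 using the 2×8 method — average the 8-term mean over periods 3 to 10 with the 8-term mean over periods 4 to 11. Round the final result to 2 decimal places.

Sum over 3–10: 386 + 117 + 143 + 562 + 183 + 591 + 758 + 670 = 3410
Sum over 4–11: 117 + 143 + 562 + 183 + 591 + 758 + 670 + 599 = 3623
CMA at t=7 = (3410 + 3623) / (2·8) = 7033 / 16 = 439.56

439.56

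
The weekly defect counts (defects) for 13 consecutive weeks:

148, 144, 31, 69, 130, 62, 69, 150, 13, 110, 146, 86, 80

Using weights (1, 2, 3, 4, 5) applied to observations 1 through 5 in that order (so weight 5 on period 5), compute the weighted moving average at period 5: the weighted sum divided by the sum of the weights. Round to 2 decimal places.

Weighted sum: 1·148 + 2·144 + 3·31 + 4·69 + 5·130 = 148 + 288 + 93 + 276 + 650 = 1455
Weight total: 1 + 2 + 3 + 4 + 5 = 15
WMA = 1455 / 15 = 97.00

97.00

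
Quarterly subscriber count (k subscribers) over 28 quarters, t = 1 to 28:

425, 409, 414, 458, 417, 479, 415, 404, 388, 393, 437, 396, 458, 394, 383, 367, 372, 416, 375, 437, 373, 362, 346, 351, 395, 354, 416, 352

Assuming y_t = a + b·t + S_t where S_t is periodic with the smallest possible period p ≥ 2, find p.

First differences y_{t+1} − y_t: -16, 5, 44, -41, 62, -64, -11, -16, 5, 44, -41, 62, -64, -11, -16, 5, …
The difference pattern repeats every 7 terms and not for any smaller step, so p = 7.

7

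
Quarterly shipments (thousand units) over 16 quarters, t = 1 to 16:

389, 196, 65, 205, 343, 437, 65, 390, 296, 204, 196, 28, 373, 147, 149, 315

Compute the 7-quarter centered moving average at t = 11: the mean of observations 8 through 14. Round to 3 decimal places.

Sum of periods 8–14: 390 + 296 + 204 + 196 + 28 + 373 + 147 = 1634
Divide by 7: 1634 / 7 = 233.429

233.429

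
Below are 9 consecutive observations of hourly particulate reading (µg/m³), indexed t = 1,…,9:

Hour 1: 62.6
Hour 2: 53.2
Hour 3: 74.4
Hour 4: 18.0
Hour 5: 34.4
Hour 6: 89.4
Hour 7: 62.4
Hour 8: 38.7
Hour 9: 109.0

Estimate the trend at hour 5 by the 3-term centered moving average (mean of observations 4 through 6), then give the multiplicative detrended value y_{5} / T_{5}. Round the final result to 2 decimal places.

0.73

Trend T_5 = (18.0 + 34.4 + 89.4) / 3 = 141.8/3 = 47.2667
Ratio to trend: 34.4 / 47.2667 = 0.73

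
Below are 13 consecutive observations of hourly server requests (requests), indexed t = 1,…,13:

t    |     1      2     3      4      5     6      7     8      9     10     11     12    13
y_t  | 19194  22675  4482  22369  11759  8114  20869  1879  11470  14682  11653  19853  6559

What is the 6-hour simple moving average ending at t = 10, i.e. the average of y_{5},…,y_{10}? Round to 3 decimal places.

11462.167

Sum of periods 5–10: 11759 + 8114 + 20869 + 1879 + 11470 + 14682 = 68773
Divide by 6: 68773 / 6 = 11462.167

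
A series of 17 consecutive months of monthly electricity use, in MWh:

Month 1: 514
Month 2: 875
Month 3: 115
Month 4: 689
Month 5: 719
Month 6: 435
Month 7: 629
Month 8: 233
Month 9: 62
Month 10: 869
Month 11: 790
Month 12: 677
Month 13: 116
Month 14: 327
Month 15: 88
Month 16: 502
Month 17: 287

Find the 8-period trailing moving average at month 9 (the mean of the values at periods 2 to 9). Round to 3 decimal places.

469.625

Sum of periods 2–9: 875 + 115 + 689 + 719 + 435 + 629 + 233 + 62 = 3757
Divide by 8: 3757 / 8 = 469.625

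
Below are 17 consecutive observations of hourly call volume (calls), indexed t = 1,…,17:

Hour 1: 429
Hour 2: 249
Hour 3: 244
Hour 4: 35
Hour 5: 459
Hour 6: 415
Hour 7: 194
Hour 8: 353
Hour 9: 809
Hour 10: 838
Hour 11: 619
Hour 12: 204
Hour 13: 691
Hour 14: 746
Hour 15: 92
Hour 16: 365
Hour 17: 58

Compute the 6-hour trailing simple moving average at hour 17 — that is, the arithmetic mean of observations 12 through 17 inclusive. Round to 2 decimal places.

Sum of periods 12–17: 204 + 691 + 746 + 92 + 365 + 58 = 2156
Divide by 6: 2156 / 6 = 359.33

359.33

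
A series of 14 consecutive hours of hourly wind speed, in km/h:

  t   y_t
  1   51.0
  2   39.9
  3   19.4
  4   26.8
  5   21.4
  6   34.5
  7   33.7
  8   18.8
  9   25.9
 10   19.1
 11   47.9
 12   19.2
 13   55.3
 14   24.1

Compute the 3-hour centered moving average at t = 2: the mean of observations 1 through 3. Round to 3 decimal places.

Sum of periods 1–3: 51.0 + 39.9 + 19.4 = 110.3
Divide by 3: 110.3 / 3 = 36.767

36.767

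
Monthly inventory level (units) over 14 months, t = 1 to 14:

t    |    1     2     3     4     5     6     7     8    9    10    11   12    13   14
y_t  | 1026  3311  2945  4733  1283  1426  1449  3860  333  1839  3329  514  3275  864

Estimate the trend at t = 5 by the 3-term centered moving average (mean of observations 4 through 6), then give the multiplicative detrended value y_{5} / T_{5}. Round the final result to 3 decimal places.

Trend T_5 = (4733 + 1283 + 1426) / 3 = 7442/3 = 2480.66667
Ratio to trend: 1283 / 2480.66667 = 0.517

0.517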